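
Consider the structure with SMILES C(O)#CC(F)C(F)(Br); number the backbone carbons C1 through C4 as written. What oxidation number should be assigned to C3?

0

Bonds to more-electronegative neighbours contribute +1 each, bonds to H or metals contribute −1 each, and C–C bonds contribute 0.
C3 has one bond to C (0), one bond to C (0), one bond to F (+1), one bond to H (-1).
Oxidation state = 0 + 0 + 1 − 1 = 0.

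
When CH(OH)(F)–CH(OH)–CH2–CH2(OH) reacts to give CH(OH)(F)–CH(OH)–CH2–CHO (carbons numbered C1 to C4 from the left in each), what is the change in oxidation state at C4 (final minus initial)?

+2

Before: C4 has 1 bond to C, 2 bonds to H, 1 bond to O → oxidation state -1.
After: C4 has 1 bond to C, 1 bond to H, 2 bonds to O → oxidation state +1.
Δ = +1 − (-1) = +2, so this is an oxidation at C4.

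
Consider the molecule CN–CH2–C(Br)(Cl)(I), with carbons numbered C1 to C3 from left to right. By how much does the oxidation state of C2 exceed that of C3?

-5

C2: 2C, 2H → 0 − 2 = -2
C3: 1C, 1Cl, 1Br, 1I → 0 + 1 + 1 + 1 = +3
Difference: -2 − (+3) = -5.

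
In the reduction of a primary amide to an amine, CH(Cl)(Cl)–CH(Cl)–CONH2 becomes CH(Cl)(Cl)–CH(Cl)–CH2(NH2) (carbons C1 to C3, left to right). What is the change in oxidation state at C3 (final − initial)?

Before: C3 has 1 bond to C, 2 bonds to O, 1 bond to N → oxidation state +3.
After: C3 has 1 bond to C, 2 bonds to H, 1 bond to N → oxidation state -1.
Δ = -1 − (+3) = -4, so this is a reduction at C3.

-4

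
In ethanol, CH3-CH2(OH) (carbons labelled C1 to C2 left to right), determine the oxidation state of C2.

-1

C2 has one bond to H (-1), one bond to H (-1), one bond to O (+1), one bond to C (0).
Oxidation state = -1 − 1 + 1 + 0 = -1.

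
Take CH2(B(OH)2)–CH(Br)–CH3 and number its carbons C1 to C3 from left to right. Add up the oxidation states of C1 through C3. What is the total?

-6

Assign +1 per bond to O/N/halogen, −1 per bond to H or an electropositive element, and 0 per bond to carbon. Tallying each carbon:
C1: 1C, 2H, 1B → 0 − 2 − 1 = -3
C2: 2C, 1H, 1Br → 0 − 1 + 1 = 0
C3: 1C, 3H → 0 − 3 = -3
Sum = -3 + 0 − 3 = -6.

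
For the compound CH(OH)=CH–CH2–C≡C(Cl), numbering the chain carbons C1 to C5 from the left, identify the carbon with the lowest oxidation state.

C3

Bonds to more-electronegative neighbours contribute +1 each, bonds to H or metals contribute −1 each, and C–C bonds contribute 0. Tallying each carbon:
C1: 2C, 1H, 1O → 0 − 1 + 1 = 0
C2: 3C, 1H → 0 − 1 = -1
C3: 2C, 2H → 0 − 2 = -2
C4: 4C → 0 = 0
C5: 3C, 1Cl → 0 + 1 = +1
The most reduced carbon is C3 at -2.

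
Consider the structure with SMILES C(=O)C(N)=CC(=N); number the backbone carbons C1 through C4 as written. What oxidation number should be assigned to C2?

+1

C2 has one bond to C (0), a double bond to C (2×0 = 0), one bond to N (+1).
Oxidation state = 0 + 0 + 1 = +1.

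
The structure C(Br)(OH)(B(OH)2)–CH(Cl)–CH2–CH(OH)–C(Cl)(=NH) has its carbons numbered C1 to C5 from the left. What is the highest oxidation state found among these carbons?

Tallying each carbon's bonds:
C1: 1C, 1O, 1Br, 1B → 0 + 1 + 1 − 1 = +1
C2: 2C, 1H, 1Cl → 0 − 1 + 1 = 0
C3: 2C, 2H → 0 − 2 = -2
C4: 2C, 1H, 1O → 0 − 1 + 1 = 0
C5: 1C, 2N, 1Cl → 0 + 2 + 1 = +3
The highest value is +3.

+3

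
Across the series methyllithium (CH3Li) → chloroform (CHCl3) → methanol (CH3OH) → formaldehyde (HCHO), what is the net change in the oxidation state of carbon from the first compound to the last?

+4

Carbon oxidation states along the series — methyllithium: -4, chloroform: +2, methanol: -2, formaldehyde: 0.
Net change = 0 − (-4) = +4.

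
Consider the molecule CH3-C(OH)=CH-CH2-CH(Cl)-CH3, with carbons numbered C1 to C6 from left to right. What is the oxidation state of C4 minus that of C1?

C4: 2C, 2H → 0 − 2 = -2
C1: 1C, 3H → 0 − 3 = -3
Difference: -2 − (-3) = +1.

+1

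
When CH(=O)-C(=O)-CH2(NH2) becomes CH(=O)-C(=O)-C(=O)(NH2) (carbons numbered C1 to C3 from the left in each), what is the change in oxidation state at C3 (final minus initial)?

Before: C3 has 1 bond to C, 2 bonds to H, 1 bond to N → oxidation state -1.
After: C3 has 1 bond to C, 2 bonds to O, 1 bond to N → oxidation state +3.
Δ = +3 − (-1) = +4, so this is an oxidation at C3.

+4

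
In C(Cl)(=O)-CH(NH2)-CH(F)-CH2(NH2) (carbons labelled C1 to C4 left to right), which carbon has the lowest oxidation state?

Bonds to more-electronegative neighbours contribute +1 each, bonds to H or metals contribute −1 each, and C–C bonds contribute 0. Tallying each carbon:
C1: 1C, 2O, 1Cl → 0 + 2 + 1 = +3
C2: 2C, 1H, 1N → 0 − 1 + 1 = 0
C3: 2C, 1H, 1F → 0 − 1 + 1 = 0
C4: 1C, 2H, 1N → 0 − 2 + 1 = -1
The most reduced carbon is C4 at -1.

C4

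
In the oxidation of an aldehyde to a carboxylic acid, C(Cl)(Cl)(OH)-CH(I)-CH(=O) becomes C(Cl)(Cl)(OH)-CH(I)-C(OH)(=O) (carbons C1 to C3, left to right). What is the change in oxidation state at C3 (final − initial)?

+2

Before: C3 has 1 bond to C, 1 bond to H, 2 bonds to O → oxidation state +1.
After: C3 has 1 bond to C, 3 bonds to O → oxidation state +3.
Δ = +3 − (+1) = +2, so this is an oxidation at C3.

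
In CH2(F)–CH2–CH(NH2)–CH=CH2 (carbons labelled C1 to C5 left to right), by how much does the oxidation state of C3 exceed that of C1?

C3: 2C, 1H, 1N → 0 − 1 + 1 = 0
C1: 1C, 2H, 1F → 0 − 2 + 1 = -1
Difference: 0 − (-1) = +1.

+1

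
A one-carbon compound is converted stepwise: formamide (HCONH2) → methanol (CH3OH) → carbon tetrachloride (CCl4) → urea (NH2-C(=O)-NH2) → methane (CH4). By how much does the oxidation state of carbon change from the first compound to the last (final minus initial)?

-6

Carbon oxidation states along the series — formamide: +2, methanol: -2, carbon tetrachloride: +4, urea: +4, methane: -4.
Net change = -4 − (+2) = -6.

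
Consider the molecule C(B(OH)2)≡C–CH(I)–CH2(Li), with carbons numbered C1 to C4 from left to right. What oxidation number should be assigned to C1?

-1

C1 has a triple bond to C (3×0 = 0), one bond to B (-1).
Oxidation state = 0 − 1 = -1.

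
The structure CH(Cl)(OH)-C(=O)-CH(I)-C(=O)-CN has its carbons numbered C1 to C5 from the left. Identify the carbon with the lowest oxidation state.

C3

Count +1 for every bond to an atom more electronegative than carbon and −1 for every bond to one less electronegative; C–C bonds are 0. Tallying each carbon:
C1: 1C, 1H, 1O, 1Cl → 0 − 1 + 1 + 1 = +1
C2: 2C, 2O → 0 + 2 = +2
C3: 2C, 1H, 1I → 0 − 1 + 1 = 0
C4: 2C, 2O → 0 + 2 = +2
C5: 1C, 3N → 0 + 3 = +3
The most reduced carbon is C3 at 0.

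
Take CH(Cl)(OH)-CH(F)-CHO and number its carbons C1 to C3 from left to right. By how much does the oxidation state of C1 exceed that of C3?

C1: 1C, 1H, 1O, 1Cl → 0 − 1 + 1 + 1 = +1
C3: 1C, 1H, 2O → 0 − 1 + 2 = +1
Difference: +1 − (+1) = 0.

0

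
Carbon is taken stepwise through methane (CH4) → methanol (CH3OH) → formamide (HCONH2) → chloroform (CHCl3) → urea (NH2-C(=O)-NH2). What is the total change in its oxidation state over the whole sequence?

+8

Carbon oxidation states along the series — methane: -4, methanol: -2, formamide: +2, chloroform: +2, urea: +4.
Net change = +4 − (-4) = +8.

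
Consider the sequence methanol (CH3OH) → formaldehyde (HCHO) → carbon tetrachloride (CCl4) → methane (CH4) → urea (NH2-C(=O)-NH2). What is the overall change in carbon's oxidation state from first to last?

Carbon oxidation states along the series — methanol: -2, formaldehyde: 0, carbon tetrachloride: +4, methane: -4, urea: +4.
Net change = +4 − (-2) = +6.

+6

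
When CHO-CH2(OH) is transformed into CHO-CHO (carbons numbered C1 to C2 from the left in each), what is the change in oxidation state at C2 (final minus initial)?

Before: C2 has 1 bond to C, 2 bonds to H, 1 bond to O → oxidation state -1.
After: C2 has 1 bond to C, 1 bond to H, 2 bonds to O → oxidation state +1.
Δ = +1 − (-1) = +2, so this is an oxidation at C2.

+2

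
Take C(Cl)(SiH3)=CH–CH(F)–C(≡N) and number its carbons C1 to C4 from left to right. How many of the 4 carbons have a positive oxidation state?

1

Tallying each carbon's bonds:
C1: 2C, 1Cl, 1Si → 0 + 1 − 1 = 0
C2: 3C, 1H → 0 − 1 = -1
C3: 2C, 1H, 1F → 0 − 1 + 1 = 0
C4: 1C, 3N → 0 + 3 = +3
1 carbon (C4) meets the condition.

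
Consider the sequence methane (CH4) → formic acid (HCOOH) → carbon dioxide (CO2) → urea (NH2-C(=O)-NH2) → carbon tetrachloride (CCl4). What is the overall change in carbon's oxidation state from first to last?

Carbon oxidation states along the series — methane: -4, formic acid: +2, carbon dioxide: +4, urea: +4, carbon tetrachloride: +4.
Net change = +4 − (-4) = +8.

+8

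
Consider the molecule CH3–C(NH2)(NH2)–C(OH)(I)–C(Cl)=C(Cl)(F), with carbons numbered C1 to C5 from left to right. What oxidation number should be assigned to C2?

C2 has one bond to C (0), one bond to C (0), one bond to N (+1), one bond to N (+1).
Oxidation state = 0 + 0 + 1 + 1 = +2.

+2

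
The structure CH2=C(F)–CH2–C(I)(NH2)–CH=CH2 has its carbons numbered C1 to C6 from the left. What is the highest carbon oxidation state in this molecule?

Each bond to a more electronegative atom (O, N, halogen) counts +1, each bond to a less electronegative atom (H, metal, B, Si) counts −1, and each C–C bond counts 0. Tallying each carbon:
C1: 2C, 2H → 0 − 2 = -2
C2: 3C, 1F → 0 + 1 = +1
C3: 2C, 2H → 0 − 2 = -2
C4: 2C, 1N, 1I → 0 + 1 + 1 = +2
C5: 3C, 1H → 0 − 1 = -1
C6: 2C, 2H → 0 − 2 = -2
The highest value is +2.

+2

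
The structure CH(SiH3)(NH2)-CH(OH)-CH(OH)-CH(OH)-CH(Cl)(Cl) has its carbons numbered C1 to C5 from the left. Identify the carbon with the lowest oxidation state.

C1

Assign +1 per bond to O/N/halogen, −1 per bond to H or an electropositive element, and 0 per bond to carbon. Tallying each carbon:
C1: 1C, 1H, 1N, 1Si → 0 − 1 + 1 − 1 = -1
C2: 2C, 1H, 1O → 0 − 1 + 1 = 0
C3: 2C, 1H, 1O → 0 − 1 + 1 = 0
C4: 2C, 1H, 1O → 0 − 1 + 1 = 0
C5: 1C, 1H, 2Cl → 0 − 1 + 2 = +1
The most reduced carbon is C1 at -1.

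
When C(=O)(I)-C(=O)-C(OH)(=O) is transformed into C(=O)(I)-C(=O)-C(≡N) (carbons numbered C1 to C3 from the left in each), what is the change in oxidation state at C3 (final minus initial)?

Before: C3 has 1 bond to C, 3 bonds to O → oxidation state +3.
After: C3 has 1 bond to C, 3 bonds to N → oxidation state +3.
Δ = +3 − (+3) = 0, so no net redox change at C3.

0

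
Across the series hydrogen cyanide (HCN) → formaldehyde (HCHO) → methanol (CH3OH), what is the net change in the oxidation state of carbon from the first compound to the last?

Carbon oxidation states along the series — hydrogen cyanide: +2, formaldehyde: 0, methanol: -2.
Net change = -2 − (+2) = -4.

-4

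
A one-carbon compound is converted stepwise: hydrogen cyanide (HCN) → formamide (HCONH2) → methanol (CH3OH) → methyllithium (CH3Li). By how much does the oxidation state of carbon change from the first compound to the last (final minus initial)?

-6

Carbon oxidation states along the series — hydrogen cyanide: +2, formamide: +2, methanol: -2, methyllithium: -4.
Net change = -4 − (+2) = -6.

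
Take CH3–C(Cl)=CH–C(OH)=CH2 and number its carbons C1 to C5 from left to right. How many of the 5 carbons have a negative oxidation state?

3

Tallying each carbon's bonds:
C1: 1C, 3H → 0 − 3 = -3
C2: 3C, 1Cl → 0 + 1 = +1
C3: 3C, 1H → 0 − 1 = -1
C4: 3C, 1O → 0 + 1 = +1
C5: 2C, 2H → 0 − 2 = -2
3 carbons (C1, C3, C5) meet the condition.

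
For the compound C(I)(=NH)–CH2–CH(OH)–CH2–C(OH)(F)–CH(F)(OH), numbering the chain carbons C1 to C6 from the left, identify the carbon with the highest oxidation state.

C1

Tallying each carbon's bonds:
C1: 1C, 2N, 1I → 0 + 2 + 1 = +3
C2: 2C, 2H → 0 − 2 = -2
C3: 2C, 1H, 1O → 0 − 1 + 1 = 0
C4: 2C, 2H → 0 − 2 = -2
C5: 2C, 1O, 1F → 0 + 1 + 1 = +2
C6: 1C, 1H, 1O, 1F → 0 − 1 + 1 + 1 = +1
The most oxidised carbon is C1 at +3.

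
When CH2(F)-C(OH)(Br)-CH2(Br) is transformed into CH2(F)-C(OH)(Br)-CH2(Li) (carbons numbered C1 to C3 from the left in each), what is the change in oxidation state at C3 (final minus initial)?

-2

Before: C3 has 1 bond to C, 2 bonds to H, 1 bond to Br → oxidation state -1.
After: C3 has 1 bond to C, 2 bonds to H, 1 bond to Li → oxidation state -3.
Δ = -3 − (-1) = -2, so this is a reduction at C3.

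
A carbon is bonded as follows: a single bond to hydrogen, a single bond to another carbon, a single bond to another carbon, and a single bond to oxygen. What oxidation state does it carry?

0

Each bond to a more electronegative atom (O, N, halogen) counts +1, each bond to a less electronegative atom (H, metal, B, Si) counts −1, and each C–C bond counts 0.
The carbon has one bond to C (0), one bond to C (0), one bond to H (-1), one bond to O (+1).
Oxidation state = 0 + 0 − 1 + 1 = 0.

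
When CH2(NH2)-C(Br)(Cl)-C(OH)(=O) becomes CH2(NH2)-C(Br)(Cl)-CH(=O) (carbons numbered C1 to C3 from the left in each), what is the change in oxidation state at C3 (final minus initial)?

-2

Before: C3 has 1 bond to C, 3 bonds to O → oxidation state +3.
After: C3 has 1 bond to C, 1 bond to H, 2 bonds to O → oxidation state +1.
Δ = +1 − (+3) = -2, so this is a reduction at C3.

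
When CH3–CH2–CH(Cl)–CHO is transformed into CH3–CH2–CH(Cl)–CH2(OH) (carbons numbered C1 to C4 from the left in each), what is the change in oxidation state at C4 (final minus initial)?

-2

Before: C4 has 1 bond to C, 1 bond to H, 2 bonds to O → oxidation state +1.
After: C4 has 1 bond to C, 2 bonds to H, 1 bond to O → oxidation state -1.
Δ = -1 − (+1) = -2, so this is a reduction at C4.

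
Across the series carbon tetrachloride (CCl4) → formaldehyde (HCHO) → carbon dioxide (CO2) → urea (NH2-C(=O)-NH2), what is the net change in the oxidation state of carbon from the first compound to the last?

0

Carbon oxidation states along the series — carbon tetrachloride: +4, formaldehyde: 0, carbon dioxide: +4, urea: +4.
Net change = +4 − (+4) = 0.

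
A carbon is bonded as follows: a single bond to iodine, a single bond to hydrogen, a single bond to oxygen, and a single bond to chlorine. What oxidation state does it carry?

+2

Assign +1 per bond to O/N/halogen, −1 per bond to H or an electropositive element, and 0 per bond to carbon.
The carbon has one bond to Cl (+1), one bond to H (-1), one bond to I (+1), one bond to O (+1).
Oxidation state = +1 − 1 + 1 + 1 = +2.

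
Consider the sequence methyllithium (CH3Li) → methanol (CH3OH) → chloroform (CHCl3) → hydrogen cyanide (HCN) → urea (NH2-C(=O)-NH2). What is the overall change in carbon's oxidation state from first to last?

+8

Carbon oxidation states along the series — methyllithium: -4, methanol: -2, chloroform: +2, hydrogen cyanide: +2, urea: +4.
Net change = +4 − (-4) = +8.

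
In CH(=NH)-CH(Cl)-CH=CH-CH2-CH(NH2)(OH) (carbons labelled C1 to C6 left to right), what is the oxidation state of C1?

+1

C1 has one bond to C (0), a double bond to N (2×+1 = +2), one bond to H (-1).
Oxidation state = 0 + 2 − 1 = +1.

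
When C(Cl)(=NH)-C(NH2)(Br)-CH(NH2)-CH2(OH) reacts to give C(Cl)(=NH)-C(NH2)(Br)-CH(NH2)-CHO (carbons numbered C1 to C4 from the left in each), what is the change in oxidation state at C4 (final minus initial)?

Before: C4 has 1 bond to C, 2 bonds to H, 1 bond to O → oxidation state -1.
After: C4 has 1 bond to C, 1 bond to H, 2 bonds to O → oxidation state +1.
Δ = +1 − (-1) = +2, so this is an oxidation at C4.

+2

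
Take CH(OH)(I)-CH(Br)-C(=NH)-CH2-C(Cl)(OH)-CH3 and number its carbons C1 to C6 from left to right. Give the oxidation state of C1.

C1 has one bond to C (0), one bond to O (+1), one bond to H (-1), one bond to I (+1).
Oxidation state = 0 + 1 − 1 + 1 = +1.

+1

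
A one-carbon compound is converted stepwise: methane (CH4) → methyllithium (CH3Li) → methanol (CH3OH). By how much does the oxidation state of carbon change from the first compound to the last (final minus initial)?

Carbon oxidation states along the series — methane: -4, methyllithium: -4, methanol: -2.
Net change = -2 − (-4) = +2.

+2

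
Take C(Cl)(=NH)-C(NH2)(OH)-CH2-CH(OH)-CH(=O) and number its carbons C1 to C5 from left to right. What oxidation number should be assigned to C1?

Bonds to more-electronegative neighbours contribute +1 each, bonds to H or metals contribute −1 each, and C–C bonds contribute 0.
C1 has one bond to C (0), one bond to Cl (+1), a double bond to N (2×+1 = +2).
Oxidation state = 0 + 1 + 2 = +3.

+3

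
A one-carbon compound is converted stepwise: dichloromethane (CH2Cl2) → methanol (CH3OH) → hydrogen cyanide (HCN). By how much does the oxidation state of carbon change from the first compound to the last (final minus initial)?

+2

Carbon oxidation states along the series — dichloromethane: 0, methanol: -2, hydrogen cyanide: +2.
Net change = +2 − (0) = +2.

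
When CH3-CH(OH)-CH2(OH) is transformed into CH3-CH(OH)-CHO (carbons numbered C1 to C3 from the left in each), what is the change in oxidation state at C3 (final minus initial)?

+2

Before: C3 has 1 bond to C, 2 bonds to H, 1 bond to O → oxidation state -1.
After: C3 has 1 bond to C, 1 bond to H, 2 bonds to O → oxidation state +1.
Δ = +1 − (-1) = +2, so this is an oxidation at C3.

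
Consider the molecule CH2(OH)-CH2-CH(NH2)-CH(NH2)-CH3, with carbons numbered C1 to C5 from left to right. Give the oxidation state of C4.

0

C4 has one bond to C (0), one bond to C (0), one bond to H (-1), one bond to N (+1).
Oxidation state = 0 + 0 − 1 + 1 = 0.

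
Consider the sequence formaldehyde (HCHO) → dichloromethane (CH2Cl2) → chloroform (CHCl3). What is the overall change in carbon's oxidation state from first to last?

+2

Carbon oxidation states along the series — formaldehyde: 0, dichloromethane: 0, chloroform: +2.
Net change = +2 − (0) = +2.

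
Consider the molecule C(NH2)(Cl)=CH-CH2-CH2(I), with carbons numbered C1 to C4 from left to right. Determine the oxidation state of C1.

+2

Count +1 for every bond to an atom more electronegative than carbon and −1 for every bond to one less electronegative; C–C bonds are 0.
C1 has a double bond to C (2×0 = 0), one bond to N (+1), one bond to Cl (+1).
Oxidation state = 0 + 1 + 1 = +2.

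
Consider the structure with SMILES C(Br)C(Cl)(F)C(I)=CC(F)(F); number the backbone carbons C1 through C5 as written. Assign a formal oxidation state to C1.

Each bond to a more electronegative atom (O, N, halogen) counts +1, each bond to a less electronegative atom (H, metal, B, Si) counts −1, and each C–C bond counts 0.
C1 has one bond to C (0), one bond to Br (+1), one bond to H (-1), one bond to H (-1).
Oxidation state = 0 + 1 − 1 − 1 = -1.

-1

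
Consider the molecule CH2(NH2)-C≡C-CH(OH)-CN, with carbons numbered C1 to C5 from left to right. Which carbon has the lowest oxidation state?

Assign +1 per bond to O/N/halogen, −1 per bond to H or an electropositive element, and 0 per bond to carbon. Tallying each carbon:
C1: 1C, 2H, 1N → 0 − 2 + 1 = -1
C2: 4C → 0 = 0
C3: 4C → 0 = 0
C4: 2C, 1H, 1O → 0 − 1 + 1 = 0
C5: 1C, 3N → 0 + 3 = +3
The most reduced carbon is C1 at -1.

C1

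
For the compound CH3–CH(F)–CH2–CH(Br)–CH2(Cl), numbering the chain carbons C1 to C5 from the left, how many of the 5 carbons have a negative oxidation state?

Count +1 for every bond to an atom more electronegative than carbon and −1 for every bond to one less electronegative; C–C bonds are 0. Tallying each carbon:
C1: 1C, 3H → 0 − 3 = -3
C2: 2C, 1H, 1F → 0 − 1 + 1 = 0
C3: 2C, 2H → 0 − 2 = -2
C4: 2C, 1H, 1Br → 0 − 1 + 1 = 0
C5: 1C, 2H, 1Cl → 0 − 2 + 1 = -1
3 carbons (C1, C3, C5) meet the condition.

3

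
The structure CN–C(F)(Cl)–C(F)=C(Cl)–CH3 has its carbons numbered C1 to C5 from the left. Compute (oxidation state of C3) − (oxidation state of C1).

-2

C3: 3C, 1F → 0 + 1 = +1
C1: 1C, 3N → 0 + 3 = +3
Difference: +1 − (+3) = -2.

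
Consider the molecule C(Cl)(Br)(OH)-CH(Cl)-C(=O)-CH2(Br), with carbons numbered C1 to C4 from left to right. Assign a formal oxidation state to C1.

Assign +1 per bond to O/N/halogen, −1 per bond to H or an electropositive element, and 0 per bond to carbon.
C1 has one bond to C (0), one bond to Cl (+1), one bond to Br (+1), one bond to O (+1).
Oxidation state = 0 + 1 + 1 + 1 = +3.

+3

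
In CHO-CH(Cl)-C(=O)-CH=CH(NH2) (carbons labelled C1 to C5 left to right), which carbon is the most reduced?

Tallying each carbon's bonds:
C1: 1C, 1H, 2O → 0 − 1 + 2 = +1
C2: 2C, 1H, 1Cl → 0 − 1 + 1 = 0
C3: 2C, 2O → 0 + 2 = +2
C4: 3C, 1H → 0 − 1 = -1
C5: 2C, 1H, 1N → 0 − 1 + 1 = 0
The most reduced carbon is C4 at -1.

C4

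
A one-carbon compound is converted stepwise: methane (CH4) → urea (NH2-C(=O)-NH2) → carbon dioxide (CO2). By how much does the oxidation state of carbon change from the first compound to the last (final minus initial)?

+8

Carbon oxidation states along the series — methane: -4, urea: +4, carbon dioxide: +4.
Net change = +4 − (-4) = +8.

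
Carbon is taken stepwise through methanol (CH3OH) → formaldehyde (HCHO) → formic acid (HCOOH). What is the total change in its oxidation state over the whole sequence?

+4

Carbon oxidation states along the series — methanol: -2, formaldehyde: 0, formic acid: +2.
Net change = +2 − (-2) = +4.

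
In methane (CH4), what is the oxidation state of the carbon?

Assign +1 per bond to O/N/halogen, −1 per bond to H or an electropositive element, and 0 per bond to carbon.
The carbon has one bond to H (-1), one bond to H (-1), one bond to H (-1), one bond to H (-1).
Oxidation state = -1 − 1 − 1 − 1 = -4.

-4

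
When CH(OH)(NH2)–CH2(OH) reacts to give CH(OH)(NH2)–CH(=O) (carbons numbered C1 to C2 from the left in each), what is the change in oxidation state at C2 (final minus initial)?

Before: C2 has 1 bond to C, 2 bonds to H, 1 bond to O → oxidation state -1.
After: C2 has 1 bond to C, 1 bond to H, 2 bonds to O → oxidation state +1.
Δ = +1 − (-1) = +2, so this is an oxidation at C2.

+2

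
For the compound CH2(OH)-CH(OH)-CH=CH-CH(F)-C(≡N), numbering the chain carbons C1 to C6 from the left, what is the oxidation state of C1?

C1 has one bond to C (0), one bond to O (+1), one bond to H (-1), one bond to H (-1).
Oxidation state = 0 + 1 − 1 − 1 = -1.

-1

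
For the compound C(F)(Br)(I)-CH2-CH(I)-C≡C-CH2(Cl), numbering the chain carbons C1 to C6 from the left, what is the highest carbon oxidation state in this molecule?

+3

Tallying each carbon's bonds:
C1: 1C, 1F, 1Br, 1I → 0 + 1 + 1 + 1 = +3
C2: 2C, 2H → 0 − 2 = -2
C3: 2C, 1H, 1I → 0 − 1 + 1 = 0
C4: 4C → 0 = 0
C5: 4C → 0 = 0
C6: 1C, 2H, 1Cl → 0 − 2 + 1 = -1
The highest value is +3.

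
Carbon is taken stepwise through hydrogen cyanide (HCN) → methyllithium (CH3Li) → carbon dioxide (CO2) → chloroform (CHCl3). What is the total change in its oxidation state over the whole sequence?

0

Carbon oxidation states along the series — hydrogen cyanide: +2, methyllithium: -4, carbon dioxide: +4, chloroform: +2.
Net change = +2 − (+2) = 0.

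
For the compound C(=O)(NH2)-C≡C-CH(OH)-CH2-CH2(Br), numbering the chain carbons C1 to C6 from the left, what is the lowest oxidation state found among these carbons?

-2

Tallying each carbon's bonds:
C1: 1C, 2O, 1N → 0 + 2 + 1 = +3
C2: 4C → 0 = 0
C3: 4C → 0 = 0
C4: 2C, 1H, 1O → 0 − 1 + 1 = 0
C5: 2C, 2H → 0 − 2 = -2
C6: 1C, 2H, 1Br → 0 − 2 + 1 = -1
The lowest value is -2.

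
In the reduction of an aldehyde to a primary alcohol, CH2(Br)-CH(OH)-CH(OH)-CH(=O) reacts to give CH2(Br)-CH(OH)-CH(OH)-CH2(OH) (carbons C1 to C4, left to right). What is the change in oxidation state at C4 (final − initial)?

Before: C4 has 1 bond to C, 1 bond to H, 2 bonds to O → oxidation state +1.
After: C4 has 1 bond to C, 2 bonds to H, 1 bond to O → oxidation state -1.
Δ = -1 − (+1) = -2, so this is a reduction at C4.

-2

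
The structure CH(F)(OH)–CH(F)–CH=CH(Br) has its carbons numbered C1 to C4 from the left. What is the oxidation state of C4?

0

Each bond to a more electronegative atom (O, N, halogen) counts +1, each bond to a less electronegative atom (H, metal, B, Si) counts −1, and each C–C bond counts 0.
C4 has a double bond to C (2×0 = 0), one bond to Br (+1), one bond to H (-1).
Oxidation state = 0 + 1 − 1 = 0.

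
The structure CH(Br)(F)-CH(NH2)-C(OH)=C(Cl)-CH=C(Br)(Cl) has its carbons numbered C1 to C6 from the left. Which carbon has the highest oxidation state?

C6

Each bond to a more electronegative atom (O, N, halogen) counts +1, each bond to a less electronegative atom (H, metal, B, Si) counts −1, and each C–C bond counts 0. Tallying each carbon:
C1: 1C, 1H, 1F, 1Br → 0 − 1 + 1 + 1 = +1
C2: 2C, 1H, 1N → 0 − 1 + 1 = 0
C3: 3C, 1O → 0 + 1 = +1
C4: 3C, 1Cl → 0 + 1 = +1
C5: 3C, 1H → 0 − 1 = -1
C6: 2C, 1Cl, 1Br → 0 + 1 + 1 = +2
The most oxidised carbon is C6 at +2.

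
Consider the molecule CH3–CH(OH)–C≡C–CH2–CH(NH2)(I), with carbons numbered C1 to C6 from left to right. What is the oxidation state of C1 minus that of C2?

-3

C1: 1C, 3H → 0 − 3 = -3
C2: 2C, 1H, 1O → 0 − 1 + 1 = 0
Difference: -3 − (0) = -3.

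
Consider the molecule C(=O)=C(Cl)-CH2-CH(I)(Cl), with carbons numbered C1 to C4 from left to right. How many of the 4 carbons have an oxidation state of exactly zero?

0

Assign +1 per bond to O/N/halogen, −1 per bond to H or an electropositive element, and 0 per bond to carbon. Tallying each carbon:
C1: 2C, 2O → 0 + 2 = +2
C2: 3C, 1Cl → 0 + 1 = +1
C3: 2C, 2H → 0 − 2 = -2
C4: 1C, 1H, 1Cl, 1I → 0 − 1 + 1 + 1 = +1
0 carbons meet the condition.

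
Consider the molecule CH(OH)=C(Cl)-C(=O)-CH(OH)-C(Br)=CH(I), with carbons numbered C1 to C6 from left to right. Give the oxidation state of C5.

Bonds to more-electronegative neighbours contribute +1 each, bonds to H or metals contribute −1 each, and C–C bonds contribute 0.
C5 has one bond to C (0), a double bond to C (2×0 = 0), one bond to Br (+1).
Oxidation state = 0 + 0 + 1 = +1.

+1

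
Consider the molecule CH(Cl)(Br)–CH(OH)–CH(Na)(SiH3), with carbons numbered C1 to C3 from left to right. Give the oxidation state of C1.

+1

Count +1 for every bond to an atom more electronegative than carbon and −1 for every bond to one less electronegative; C–C bonds are 0.
C1 has one bond to C (0), one bond to Cl (+1), one bond to Br (+1), one bond to H (-1).
Oxidation state = 0 + 1 + 1 − 1 = +1.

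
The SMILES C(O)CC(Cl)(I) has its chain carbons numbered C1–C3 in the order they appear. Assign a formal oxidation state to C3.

C3 has one bond to C (0), one bond to Cl (+1), one bond to H (-1), one bond to I (+1).
Oxidation state = 0 + 1 − 1 + 1 = +1.

+1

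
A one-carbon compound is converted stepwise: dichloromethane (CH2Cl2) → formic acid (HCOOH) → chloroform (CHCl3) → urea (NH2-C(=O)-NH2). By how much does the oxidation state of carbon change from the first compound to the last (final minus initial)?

Carbon oxidation states along the series — dichloromethane: 0, formic acid: +2, chloroform: +2, urea: +4.
Net change = +4 − (0) = +4.

+4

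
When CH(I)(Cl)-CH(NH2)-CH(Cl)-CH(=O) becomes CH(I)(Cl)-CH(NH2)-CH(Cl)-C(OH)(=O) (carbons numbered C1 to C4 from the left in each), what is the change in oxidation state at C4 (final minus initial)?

+2

Before: C4 has 1 bond to C, 1 bond to H, 2 bonds to O → oxidation state +1.
After: C4 has 1 bond to C, 3 bonds to O → oxidation state +3.
Δ = +3 − (+1) = +2, so this is an oxidation at C4.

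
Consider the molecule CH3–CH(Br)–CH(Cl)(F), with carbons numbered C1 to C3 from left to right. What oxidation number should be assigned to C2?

0

Each bond to a more electronegative atom (O, N, halogen) counts +1, each bond to a less electronegative atom (H, metal, B, Si) counts −1, and each C–C bond counts 0.
C2 has one bond to C (0), one bond to C (0), one bond to Br (+1), one bond to H (-1).
Oxidation state = 0 + 0 + 1 − 1 = 0.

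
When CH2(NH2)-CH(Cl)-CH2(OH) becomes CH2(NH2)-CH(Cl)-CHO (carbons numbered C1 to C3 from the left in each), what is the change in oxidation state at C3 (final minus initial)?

Before: C3 has 1 bond to C, 2 bonds to H, 1 bond to O → oxidation state -1.
After: C3 has 1 bond to C, 1 bond to H, 2 bonds to O → oxidation state +1.
Δ = +1 − (-1) = +2, so this is an oxidation at C3.

+2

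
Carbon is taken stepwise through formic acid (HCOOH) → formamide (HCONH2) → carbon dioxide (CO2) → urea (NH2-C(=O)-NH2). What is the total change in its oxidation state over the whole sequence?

Carbon oxidation states along the series — formic acid: +2, formamide: +2, carbon dioxide: +4, urea: +4.
Net change = +4 − (+2) = +2.

+2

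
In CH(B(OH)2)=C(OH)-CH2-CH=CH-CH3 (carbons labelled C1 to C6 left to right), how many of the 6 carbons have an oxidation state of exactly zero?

0

Tallying each carbon's bonds:
C1: 2C, 1H, 1B → 0 − 1 − 1 = -2
C2: 3C, 1O → 0 + 1 = +1
C3: 2C, 2H → 0 − 2 = -2
C4: 3C, 1H → 0 − 1 = -1
C5: 3C, 1H → 0 − 1 = -1
C6: 1C, 3H → 0 − 3 = -3
0 carbons meet the condition.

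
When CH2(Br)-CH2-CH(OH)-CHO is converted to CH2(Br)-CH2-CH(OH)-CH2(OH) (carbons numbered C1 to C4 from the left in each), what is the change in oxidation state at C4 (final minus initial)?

Before: C4 has 1 bond to C, 1 bond to H, 2 bonds to O → oxidation state +1.
After: C4 has 1 bond to C, 2 bonds to H, 1 bond to O → oxidation state -1.
Δ = -1 − (+1) = -2, so this is a reduction at C4.

-2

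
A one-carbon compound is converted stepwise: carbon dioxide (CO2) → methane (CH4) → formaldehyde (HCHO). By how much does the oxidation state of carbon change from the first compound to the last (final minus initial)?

Carbon oxidation states along the series — carbon dioxide: +4, methane: -4, formaldehyde: 0.
Net change = 0 − (+4) = -4.

-4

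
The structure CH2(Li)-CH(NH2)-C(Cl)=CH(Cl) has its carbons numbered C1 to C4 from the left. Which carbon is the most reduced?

C1

Tallying each carbon's bonds:
C1: 1C, 2H, 1Li → 0 − 2 − 1 = -3
C2: 2C, 1H, 1N → 0 − 1 + 1 = 0
C3: 3C, 1Cl → 0 + 1 = +1
C4: 2C, 1H, 1Cl → 0 − 1 + 1 = 0
The most reduced carbon is C1 at -3.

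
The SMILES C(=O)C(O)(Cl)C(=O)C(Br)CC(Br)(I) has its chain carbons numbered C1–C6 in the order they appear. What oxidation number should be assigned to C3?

Bonds to more-electronegative neighbours contribute +1 each, bonds to H or metals contribute −1 each, and C–C bonds contribute 0.
C3 has one bond to C (0), one bond to C (0), a double bond to O (2×+1 = +2).
Oxidation state = 0 + 0 + 2 = +2.

+2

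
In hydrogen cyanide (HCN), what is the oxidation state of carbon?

+2

The carbon has one bond to H (-1), a triple bond to N (3×+1 = +3).
Oxidation state = -1 + 3 = +2.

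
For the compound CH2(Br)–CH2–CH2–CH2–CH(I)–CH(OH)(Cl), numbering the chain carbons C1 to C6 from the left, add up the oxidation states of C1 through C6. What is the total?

Tallying each carbon's bonds:
C1: 1C, 2H, 1Br → 0 − 2 + 1 = -1
C2: 2C, 2H → 0 − 2 = -2
C3: 2C, 2H → 0 − 2 = -2
C4: 2C, 2H → 0 − 2 = -2
C5: 2C, 1H, 1I → 0 − 1 + 1 = 0
C6: 1C, 1H, 1O, 1Cl → 0 − 1 + 1 + 1 = +1
Sum = -1 − 2 − 2 − 2 + 0 + 1 = -6.

-6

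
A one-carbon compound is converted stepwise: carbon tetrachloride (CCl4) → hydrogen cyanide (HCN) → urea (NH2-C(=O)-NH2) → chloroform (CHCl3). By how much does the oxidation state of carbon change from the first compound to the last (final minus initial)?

-2

Carbon oxidation states along the series — carbon tetrachloride: +4, hydrogen cyanide: +2, urea: +4, chloroform: +2.
Net change = +2 − (+4) = -2.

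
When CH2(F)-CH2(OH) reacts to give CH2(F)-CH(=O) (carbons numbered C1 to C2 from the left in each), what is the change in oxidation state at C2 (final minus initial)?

+2

Before: C2 has 1 bond to C, 2 bonds to H, 1 bond to O → oxidation state -1.
After: C2 has 1 bond to C, 1 bond to H, 2 bonds to O → oxidation state +1.
Δ = +1 − (-1) = +2, so this is an oxidation at C2.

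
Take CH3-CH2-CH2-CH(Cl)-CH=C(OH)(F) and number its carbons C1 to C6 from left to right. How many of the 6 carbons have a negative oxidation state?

4

Tallying each carbon's bonds:
C1: 1C, 3H → 0 − 3 = -3
C2: 2C, 2H → 0 − 2 = -2
C3: 2C, 2H → 0 − 2 = -2
C4: 2C, 1H, 1Cl → 0 − 1 + 1 = 0
C5: 3C, 1H → 0 − 1 = -1
C6: 2C, 1O, 1F → 0 + 1 + 1 = +2
4 carbons (C1, C2, C3, C5) meet the condition.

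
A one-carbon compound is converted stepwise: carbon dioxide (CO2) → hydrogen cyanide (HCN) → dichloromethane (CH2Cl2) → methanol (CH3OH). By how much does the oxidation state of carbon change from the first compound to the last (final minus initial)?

-6

Carbon oxidation states along the series — carbon dioxide: +4, hydrogen cyanide: +2, dichloromethane: 0, methanol: -2.
Net change = -2 − (+4) = -6.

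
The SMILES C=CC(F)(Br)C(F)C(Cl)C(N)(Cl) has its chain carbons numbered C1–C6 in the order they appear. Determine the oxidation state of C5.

0

Assign +1 per bond to O/N/halogen, −1 per bond to H or an electropositive element, and 0 per bond to carbon.
C5 has one bond to C (0), one bond to C (0), one bond to Cl (+1), one bond to H (-1).
Oxidation state = 0 + 0 + 1 − 1 = 0.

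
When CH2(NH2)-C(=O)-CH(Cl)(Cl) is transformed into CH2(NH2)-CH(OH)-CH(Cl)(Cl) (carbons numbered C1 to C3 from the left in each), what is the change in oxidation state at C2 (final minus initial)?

Before: C2 has 2 bonds to C, 2 bonds to O → oxidation state +2.
After: C2 has 2 bonds to C, 1 bond to H, 1 bond to O → oxidation state 0.
Δ = 0 − (+2) = -2, so this is a reduction at C2.

-2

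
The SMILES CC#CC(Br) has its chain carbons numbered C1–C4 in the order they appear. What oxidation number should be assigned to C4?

C4 has one bond to C (0), one bond to Br (+1), one bond to H (-1), one bond to H (-1).
Oxidation state = 0 + 1 − 1 − 1 = -1.

-1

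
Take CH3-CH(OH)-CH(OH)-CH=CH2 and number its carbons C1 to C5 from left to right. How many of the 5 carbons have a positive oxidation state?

Assign +1 per bond to O/N/halogen, −1 per bond to H or an electropositive element, and 0 per bond to carbon. Tallying each carbon:
C1: 1C, 3H → 0 − 3 = -3
C2: 2C, 1H, 1O → 0 − 1 + 1 = 0
C3: 2C, 1H, 1O → 0 − 1 + 1 = 0
C4: 3C, 1H → 0 − 1 = -1
C5: 2C, 2H → 0 − 2 = -2
0 carbons meet the condition.

0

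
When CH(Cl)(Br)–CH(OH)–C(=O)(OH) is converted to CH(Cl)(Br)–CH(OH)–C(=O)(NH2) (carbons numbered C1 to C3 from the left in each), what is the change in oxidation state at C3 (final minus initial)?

Before: C3 has 1 bond to C, 3 bonds to O → oxidation state +3.
After: C3 has 1 bond to C, 2 bonds to O, 1 bond to N → oxidation state +3.
Δ = +3 − (+3) = 0, so no net redox change at C3.

0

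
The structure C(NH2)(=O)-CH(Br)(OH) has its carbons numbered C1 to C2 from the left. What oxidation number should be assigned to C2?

+1

Assign +1 per bond to O/N/halogen, −1 per bond to H or an electropositive element, and 0 per bond to carbon.
C2 has one bond to C (0), one bond to Br (+1), one bond to H (-1), one bond to O (+1).
Oxidation state = 0 + 1 − 1 + 1 = +1.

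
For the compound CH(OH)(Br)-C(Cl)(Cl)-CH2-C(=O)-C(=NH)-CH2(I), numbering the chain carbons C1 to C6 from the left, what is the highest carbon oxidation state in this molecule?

Tallying each carbon's bonds:
C1: 1C, 1H, 1O, 1Br → 0 − 1 + 1 + 1 = +1
C2: 2C, 2Cl → 0 + 2 = +2
C3: 2C, 2H → 0 − 2 = -2
C4: 2C, 2O → 0 + 2 = +2
C5: 2C, 2N → 0 + 2 = +2
C6: 1C, 2H, 1I → 0 − 2 + 1 = -1
The highest value is +2.

+2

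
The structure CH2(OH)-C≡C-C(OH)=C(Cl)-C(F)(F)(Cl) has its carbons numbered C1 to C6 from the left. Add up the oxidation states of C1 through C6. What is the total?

Tallying each carbon's bonds:
C1: 1C, 2H, 1O → 0 − 2 + 1 = -1
C2: 4C → 0 = 0
C3: 4C → 0 = 0
C4: 3C, 1O → 0 + 1 = +1
C5: 3C, 1Cl → 0 + 1 = +1
C6: 1C, 2F, 1Cl → 0 + 2 + 1 = +3
Sum = -1 + 0 + 0 + 1 + 1 + 3 = +4.

+4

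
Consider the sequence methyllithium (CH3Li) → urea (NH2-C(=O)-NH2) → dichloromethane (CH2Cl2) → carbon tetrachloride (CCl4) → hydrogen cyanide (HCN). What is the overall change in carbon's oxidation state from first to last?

+6

Carbon oxidation states along the series — methyllithium: -4, urea: +4, dichloromethane: 0, carbon tetrachloride: +4, hydrogen cyanide: +2.
Net change = +2 − (-4) = +6.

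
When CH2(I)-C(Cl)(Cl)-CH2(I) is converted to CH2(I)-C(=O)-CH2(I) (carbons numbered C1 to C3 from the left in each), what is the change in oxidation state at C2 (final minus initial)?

0

Before: C2 has 2 bonds to C, 2 bonds to Cl → oxidation state +2.
After: C2 has 2 bonds to C, 2 bonds to O → oxidation state +2.
Δ = +2 − (+2) = 0, so no net redox change at C2.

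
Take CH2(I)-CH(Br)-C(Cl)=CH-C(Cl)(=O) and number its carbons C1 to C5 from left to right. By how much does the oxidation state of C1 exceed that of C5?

-4

C1: 1C, 2H, 1I → 0 − 2 + 1 = -1
C5: 1C, 2O, 1Cl → 0 + 2 + 1 = +3
Difference: -1 − (+3) = -4.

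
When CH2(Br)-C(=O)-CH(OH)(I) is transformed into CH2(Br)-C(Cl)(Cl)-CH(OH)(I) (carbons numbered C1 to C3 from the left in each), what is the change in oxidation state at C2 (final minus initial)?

0

Before: C2 has 2 bonds to C, 2 bonds to O → oxidation state +2.
After: C2 has 2 bonds to C, 2 bonds to Cl → oxidation state +2.
Δ = +2 − (+2) = 0, so no net redox change at C2.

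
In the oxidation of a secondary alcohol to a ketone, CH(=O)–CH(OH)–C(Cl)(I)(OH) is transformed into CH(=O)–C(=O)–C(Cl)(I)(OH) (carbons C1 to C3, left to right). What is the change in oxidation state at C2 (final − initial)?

Before: C2 has 2 bonds to C, 1 bond to H, 1 bond to O → oxidation state 0.
After: C2 has 2 bonds to C, 2 bonds to O → oxidation state +2.
Δ = +2 − (0) = +2, so this is an oxidation at C2.

+2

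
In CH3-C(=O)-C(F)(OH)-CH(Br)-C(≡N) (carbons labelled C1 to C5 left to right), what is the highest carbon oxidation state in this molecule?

+3

Tallying each carbon's bonds:
C1: 1C, 3H → 0 − 3 = -3
C2: 2C, 2O → 0 + 2 = +2
C3: 2C, 1O, 1F → 0 + 1 + 1 = +2
C4: 2C, 1H, 1Br → 0 − 1 + 1 = 0
C5: 1C, 3N → 0 + 3 = +3
The highest value is +3.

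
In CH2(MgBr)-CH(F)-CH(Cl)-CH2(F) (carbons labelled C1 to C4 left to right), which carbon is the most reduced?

Tallying each carbon's bonds:
C1: 1C, 2H, 1Mg → 0 − 2 − 1 = -3
C2: 2C, 1H, 1F → 0 − 1 + 1 = 0
C3: 2C, 1H, 1Cl → 0 − 1 + 1 = 0
C4: 1C, 2H, 1F → 0 − 2 + 1 = -1
The most reduced carbon is C1 at -3.

C1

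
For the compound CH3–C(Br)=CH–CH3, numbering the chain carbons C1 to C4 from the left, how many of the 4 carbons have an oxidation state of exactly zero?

0

Tallying each carbon's bonds:
C1: 1C, 3H → 0 − 3 = -3
C2: 3C, 1Br → 0 + 1 = +1
C3: 3C, 1H → 0 − 1 = -1
C4: 1C, 3H → 0 − 3 = -3
0 carbons meet the condition.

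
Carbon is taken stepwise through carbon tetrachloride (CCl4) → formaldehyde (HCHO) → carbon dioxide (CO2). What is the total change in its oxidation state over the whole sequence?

0

Carbon oxidation states along the series — carbon tetrachloride: +4, formaldehyde: 0, carbon dioxide: +4.
Net change = +4 − (+4) = 0.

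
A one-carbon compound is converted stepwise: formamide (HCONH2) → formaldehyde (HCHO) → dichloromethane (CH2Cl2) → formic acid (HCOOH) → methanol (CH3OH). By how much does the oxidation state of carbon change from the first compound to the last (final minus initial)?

Carbon oxidation states along the series — formamide: +2, formaldehyde: 0, dichloromethane: 0, formic acid: +2, methanol: -2.
Net change = -2 − (+2) = -4.

-4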